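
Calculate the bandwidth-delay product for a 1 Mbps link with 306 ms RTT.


BDP = bandwidth * RTT
= 1 Mbps * 306 ms
= 1 * 1e6 * 306 / 1000 bits
= 306000 bits
= 38250 bytes
= 37.3535 KB
BDP = 306000 bits (38250 bytes)


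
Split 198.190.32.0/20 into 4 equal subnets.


New prefix = 20 + 2 = 22
Each subnet has 1024 addresses
  198.190.32.0/22
  198.190.36.0/22
  198.190.40.0/22
  198.190.44.0/22
Subnets: 198.190.32.0/22, 198.190.36.0/22, 198.190.40.0/22, 198.190.44.0/22


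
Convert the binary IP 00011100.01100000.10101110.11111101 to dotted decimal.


00011100 = 28
01100000 = 96
10101110 = 174
11111101 = 253
IP: 28.96.174.253


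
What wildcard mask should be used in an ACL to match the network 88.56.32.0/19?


Subnet mask: 255.255.224.0
Wildcard = 255.255.255.255 - subnet mask
255 - 255 = 0
255 - 255 = 0
255 - 224 = 31
255 - 0 = 255
Wildcard: 0.0.31.255


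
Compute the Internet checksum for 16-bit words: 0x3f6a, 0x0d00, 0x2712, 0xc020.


Sum all words (with carry folding):
+ 0x3f6a = 0x3f6a
+ 0x0d00 = 0x4c6a
+ 0x2712 = 0x737c
+ 0xc020 = 0x339d
One's complement: ~0x339d
Checksum = 0xcc62


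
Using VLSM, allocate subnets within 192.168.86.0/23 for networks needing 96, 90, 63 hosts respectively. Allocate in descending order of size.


96 hosts -> /25 (126 usable): 192.168.86.0/25
90 hosts -> /25 (126 usable): 192.168.86.128/25
63 hosts -> /25 (126 usable): 192.168.87.0/25
Allocation: 192.168.86.0/25 (96 hosts, 126 usable); 192.168.86.128/25 (90 hosts, 126 usable); 192.168.87.0/25 (63 hosts, 126 usable)


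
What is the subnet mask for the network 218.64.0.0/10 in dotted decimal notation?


/10 means 10 network bits, 22 host bits
Binary: 11111111110000000000000000000000
Mask: 255.192.0.0


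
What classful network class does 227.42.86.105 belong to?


First octet: 227
Binary: 11100011
1110xxxx -> Class D (224-239)
Class D (multicast), default mask N/A


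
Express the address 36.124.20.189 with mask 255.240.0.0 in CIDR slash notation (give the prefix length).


Binary: 11111111.11110000.00000000.00000000
Count leading 1s
Prefix: /12


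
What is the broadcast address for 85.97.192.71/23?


Network: 85.97.192.0/23
Host bits = 9
Set all host bits to 1:
Broadcast: 85.97.193.255


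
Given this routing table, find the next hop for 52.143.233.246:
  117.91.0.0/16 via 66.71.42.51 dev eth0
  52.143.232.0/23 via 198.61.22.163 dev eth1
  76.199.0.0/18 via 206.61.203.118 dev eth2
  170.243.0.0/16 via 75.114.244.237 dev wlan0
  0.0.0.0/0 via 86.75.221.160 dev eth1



Longest prefix match for 52.143.233.246:
  /16 117.91.0.0: no
  /23 52.143.232.0: MATCH
  /18 76.199.0.0: no
  /16 170.243.0.0: no
  /0 0.0.0.0: MATCH
Selected: next-hop 198.61.22.163 via eth1 (matched /23)


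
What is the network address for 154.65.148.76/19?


IP:   10011010.01000001.10010100.01001100
Mask: 11111111.11111111.11100000.00000000
AND operation:
Net:  10011010.01000001.10000000.00000000
Network: 154.65.128.0/19


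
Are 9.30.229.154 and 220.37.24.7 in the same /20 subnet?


Mask: 255.255.240.0
9.30.229.154 AND mask = 9.30.224.0
220.37.24.7 AND mask = 220.37.16.0
No, different subnets (9.30.224.0 vs 220.37.16.0)


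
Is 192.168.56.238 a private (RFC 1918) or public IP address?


RFC 1918 private ranges:
  10.0.0.0/8 (10.0.0.0 - 10.255.255.255)
  172.16.0.0/12 (172.16.0.0 - 172.31.255.255)
  192.168.0.0/16 (192.168.0.0 - 192.168.255.255)
Private (in 192.168.0.0/16)


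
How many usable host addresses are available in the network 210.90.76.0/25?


Host bits = 32 - 25 = 7
Total addresses = 2^7 = 128
Usable = total - 2 (network and broadcast)
Usable hosts: 126


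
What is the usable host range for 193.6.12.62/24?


Network: 193.6.12.0
Broadcast: 193.6.12.255
First usable = network + 1
Last usable = broadcast - 1
Range: 193.6.12.1 to 193.6.12.254


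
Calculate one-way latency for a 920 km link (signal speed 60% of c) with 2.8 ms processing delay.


Speed = 0.6 * 3e5 km/s = 180000 km/s
Propagation delay = 920 / 180000 = 0.0051 s = 5.1111 ms
Processing delay = 2.8 ms
Total one-way latency = 7.9111 ms


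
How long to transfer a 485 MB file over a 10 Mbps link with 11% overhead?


Effective throughput = 10 * (1 - 11/100) = 8.9 Mbps
File size in Mb = 485 * 8 = 3880 Mb
Time = 3880 / 8.9
Time = 435.9551 seconds


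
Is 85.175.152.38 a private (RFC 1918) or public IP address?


RFC 1918 private ranges:
  10.0.0.0/8 (10.0.0.0 - 10.255.255.255)
  172.16.0.0/12 (172.16.0.0 - 172.31.255.255)
  192.168.0.0/16 (192.168.0.0 - 192.168.255.255)
Public (not in any RFC 1918 range)


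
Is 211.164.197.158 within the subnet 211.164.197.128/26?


Subnet network: 211.164.197.128
Test IP AND mask: 211.164.197.128
Yes, 211.164.197.158 is in 211.164.197.128/26


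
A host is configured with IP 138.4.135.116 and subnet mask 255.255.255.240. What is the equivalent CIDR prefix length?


Binary: 11111111.11111111.11111111.11110000
Count leading 1s
Prefix: /28


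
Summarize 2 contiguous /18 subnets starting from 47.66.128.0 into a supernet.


Original prefix: /18
Number of subnets: 2 = 2^1
New prefix = 18 - 1 = 17
Supernet: 47.66.128.0/17


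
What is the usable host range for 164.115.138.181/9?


Network: 164.0.0.0
Broadcast: 164.127.255.255
First usable = network + 1
Last usable = broadcast - 1
Range: 164.0.0.1 to 164.127.255.254


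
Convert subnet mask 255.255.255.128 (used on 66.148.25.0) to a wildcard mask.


Subnet mask: 255.255.255.128
Wildcard = 255.255.255.255 - subnet mask
255 - 255 = 0
255 - 255 = 0
255 - 255 = 0
255 - 128 = 127
Wildcard: 0.0.0.127


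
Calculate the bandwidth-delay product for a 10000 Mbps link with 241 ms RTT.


BDP = bandwidth * RTT
= 10000 Mbps * 241 ms
= 10000 * 1e6 * 241 / 1000 bits
= 2410000000 bits
= 301250000 bytes
= 294189.4531 KB
BDP = 2410000000 bits (301250000 bytes)


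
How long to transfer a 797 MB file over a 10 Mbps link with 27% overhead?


Effective throughput = 10 * (1 - 27/100) = 7.3 Mbps
File size in Mb = 797 * 8 = 6376 Mb
Time = 6376 / 7.3
Time = 873.4247 seconds


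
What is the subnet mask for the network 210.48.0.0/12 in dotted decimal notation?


/12 means 12 network bits, 20 host bits
Binary: 11111111111100000000000000000000
Mask: 255.240.0.0


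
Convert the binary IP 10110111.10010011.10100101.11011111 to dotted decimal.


10110111 = 183
10010011 = 147
10100101 = 165
11011111 = 223
IP: 183.147.165.223


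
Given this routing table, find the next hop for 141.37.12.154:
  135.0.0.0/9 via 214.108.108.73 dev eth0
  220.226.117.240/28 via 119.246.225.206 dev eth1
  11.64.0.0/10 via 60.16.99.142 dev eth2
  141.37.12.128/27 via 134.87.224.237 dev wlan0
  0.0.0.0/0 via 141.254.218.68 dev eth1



Longest prefix match for 141.37.12.154:
  /9 135.0.0.0: no
  /28 220.226.117.240: no
  /10 11.64.0.0: no
  /27 141.37.12.128: MATCH
  /0 0.0.0.0: MATCH
Selected: next-hop 134.87.224.237 via wlan0 (matched /27)


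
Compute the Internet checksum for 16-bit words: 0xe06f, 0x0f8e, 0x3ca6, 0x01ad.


Sum all words (with carry folding):
+ 0xe06f = 0xe06f
+ 0x0f8e = 0xeffd
+ 0x3ca6 = 0x2ca4
+ 0x01ad = 0x2e51
One's complement: ~0x2e51
Checksum = 0xd1ae


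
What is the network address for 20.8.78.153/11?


IP:   00010100.00001000.01001110.10011001
Mask: 11111111.11100000.00000000.00000000
AND operation:
Net:  00010100.00000000.00000000.00000000
Network: 20.0.0.0/11


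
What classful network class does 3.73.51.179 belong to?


First octet: 3
Binary: 00000011
0xxxxxxx -> Class A (1-126)
Class A, default mask 255.0.0.0 (/8)


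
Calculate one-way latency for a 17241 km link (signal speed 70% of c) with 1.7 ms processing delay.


Speed = 0.7 * 3e5 km/s = 210000 km/s
Propagation delay = 17241 / 210000 = 0.0821 s = 82.1 ms
Processing delay = 1.7 ms
Total one-way latency = 83.8 ms


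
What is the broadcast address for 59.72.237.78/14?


Network: 59.72.0.0/14
Host bits = 18
Set all host bits to 1:
Broadcast: 59.75.255.255


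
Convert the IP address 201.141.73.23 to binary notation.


201 = 11001001
141 = 10001101
73 = 01001001
23 = 00010111
Binary: 11001001.10001101.01001001.00010111


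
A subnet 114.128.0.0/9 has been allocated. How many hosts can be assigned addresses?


Host bits = 32 - 9 = 23
Total addresses = 2^23 = 8388608
Usable = total - 2 (network and broadcast)
Usable hosts: 8388606


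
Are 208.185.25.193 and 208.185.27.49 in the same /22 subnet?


Mask: 255.255.252.0
208.185.25.193 AND mask = 208.185.24.0
208.185.27.49 AND mask = 208.185.24.0
Yes, same subnet (208.185.24.0)


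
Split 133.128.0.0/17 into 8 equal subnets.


New prefix = 17 + 3 = 20
Each subnet has 4096 addresses
  133.128.0.0/20
  133.128.16.0/20
  133.128.32.0/20
  133.128.48.0/20
  133.128.64.0/20
  133.128.80.0/20
  133.128.96.0/20
  133.128.112.0/20
Subnets: 133.128.0.0/20, 133.128.16.0/20, 133.128.32.0/20, 133.128.48.0/20, 133.128.64.0/20, 133.128.80.0/20, 133.128.96.0/20, 133.128.112.0/20


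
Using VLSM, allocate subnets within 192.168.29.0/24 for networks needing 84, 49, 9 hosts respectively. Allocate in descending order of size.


84 hosts -> /25 (126 usable): 192.168.29.0/25
49 hosts -> /26 (62 usable): 192.168.29.128/26
9 hosts -> /28 (14 usable): 192.168.29.192/28
Allocation: 192.168.29.0/25 (84 hosts, 126 usable); 192.168.29.128/26 (49 hosts, 62 usable); 192.168.29.192/28 (9 hosts, 14 usable)


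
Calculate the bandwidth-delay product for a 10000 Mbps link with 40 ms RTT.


BDP = bandwidth * RTT
= 10000 Mbps * 40 ms
= 10000 * 1e6 * 40 / 1000 bits
= 400000000 bits
= 50000000 bytes
= 48828.125 KB
BDP = 400000000 bits (50000000 bytes)


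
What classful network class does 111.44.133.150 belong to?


First octet: 111
Binary: 01101111
0xxxxxxx -> Class A (1-126)
Class A, default mask 255.0.0.0 (/8)


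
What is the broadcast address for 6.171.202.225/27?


Network: 6.171.202.224/27
Host bits = 5
Set all host bits to 1:
Broadcast: 6.171.202.255


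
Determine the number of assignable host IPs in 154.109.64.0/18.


Host bits = 32 - 18 = 14
Total addresses = 2^14 = 16384
Usable = total - 2 (network and broadcast)
Usable hosts: 16382


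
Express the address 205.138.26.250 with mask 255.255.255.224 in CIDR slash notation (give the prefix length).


Binary: 11111111.11111111.11111111.11100000
Count leading 1s
Prefix: /27


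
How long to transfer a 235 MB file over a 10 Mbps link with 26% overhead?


Effective throughput = 10 * (1 - 26/100) = 7.4 Mbps
File size in Mb = 235 * 8 = 1880 Mb
Time = 1880 / 7.4
Time = 254.0541 seconds


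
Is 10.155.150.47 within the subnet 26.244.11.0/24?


Subnet network: 26.244.11.0
Test IP AND mask: 10.155.150.0
No, 10.155.150.47 is not in 26.244.11.0/24


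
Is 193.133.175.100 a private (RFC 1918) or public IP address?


RFC 1918 private ranges:
  10.0.0.0/8 (10.0.0.0 - 10.255.255.255)
  172.16.0.0/12 (172.16.0.0 - 172.31.255.255)
  192.168.0.0/16 (192.168.0.0 - 192.168.255.255)
Public (not in any RFC 1918 range)


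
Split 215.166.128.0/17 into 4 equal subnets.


New prefix = 17 + 2 = 19
Each subnet has 8192 addresses
  215.166.128.0/19
  215.166.160.0/19
  215.166.192.0/19
  215.166.224.0/19
Subnets: 215.166.128.0/19, 215.166.160.0/19, 215.166.192.0/19, 215.166.224.0/19


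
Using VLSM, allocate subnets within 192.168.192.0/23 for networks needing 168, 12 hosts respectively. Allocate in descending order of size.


168 hosts -> /24 (254 usable): 192.168.192.0/24
12 hosts -> /28 (14 usable): 192.168.193.0/28
Allocation: 192.168.192.0/24 (168 hosts, 254 usable); 192.168.193.0/28 (12 hosts, 14 usable)


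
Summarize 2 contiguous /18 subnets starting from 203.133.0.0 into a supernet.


Original prefix: /18
Number of subnets: 2 = 2^1
New prefix = 18 - 1 = 17
Supernet: 203.133.0.0/17


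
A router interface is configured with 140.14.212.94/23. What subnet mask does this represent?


/23 means 23 network bits, 9 host bits
Binary: 11111111111111111111111000000000
Mask: 255.255.254.0


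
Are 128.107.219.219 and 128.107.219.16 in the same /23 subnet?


Mask: 255.255.254.0
128.107.219.219 AND mask = 128.107.218.0
128.107.219.16 AND mask = 128.107.218.0
Yes, same subnet (128.107.218.0)


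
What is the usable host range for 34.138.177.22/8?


Network: 34.0.0.0
Broadcast: 34.255.255.255
First usable = network + 1
Last usable = broadcast - 1
Range: 34.0.0.1 to 34.255.255.254


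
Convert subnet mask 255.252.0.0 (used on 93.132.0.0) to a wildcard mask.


Subnet mask: 255.252.0.0
Wildcard = 255.255.255.255 - subnet mask
255 - 255 = 0
255 - 252 = 3
255 - 0 = 255
255 - 0 = 255
Wildcard: 0.3.255.255


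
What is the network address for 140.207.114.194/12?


IP:   10001100.11001111.01110010.11000010
Mask: 11111111.11110000.00000000.00000000
AND operation:
Net:  10001100.11000000.00000000.00000000
Network: 140.192.0.0/12


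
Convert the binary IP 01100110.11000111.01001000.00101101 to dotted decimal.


01100110 = 102
11000111 = 199
01001000 = 72
00101101 = 45
IP: 102.199.72.45


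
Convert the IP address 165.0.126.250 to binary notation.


165 = 10100101
0 = 00000000
126 = 01111110
250 = 11111010
Binary: 10100101.00000000.01111110.11111010


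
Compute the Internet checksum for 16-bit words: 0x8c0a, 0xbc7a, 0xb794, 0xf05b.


Sum all words (with carry folding):
+ 0x8c0a = 0x8c0a
+ 0xbc7a = 0x4885
+ 0xb794 = 0x001a
+ 0xf05b = 0xf075
One's complement: ~0xf075
Checksum = 0x0f8a


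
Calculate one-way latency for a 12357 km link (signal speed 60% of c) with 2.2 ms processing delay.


Speed = 0.6 * 3e5 km/s = 180000 km/s
Propagation delay = 12357 / 180000 = 0.0687 s = 68.65 ms
Processing delay = 2.2 ms
Total one-way latency = 70.85 ms


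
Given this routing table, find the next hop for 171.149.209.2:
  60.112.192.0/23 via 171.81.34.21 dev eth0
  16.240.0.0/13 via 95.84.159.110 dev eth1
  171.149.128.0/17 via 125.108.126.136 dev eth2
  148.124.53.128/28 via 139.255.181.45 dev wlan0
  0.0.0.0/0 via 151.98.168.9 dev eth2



Longest prefix match for 171.149.209.2:
  /23 60.112.192.0: no
  /13 16.240.0.0: no
  /17 171.149.128.0: MATCH
  /28 148.124.53.128: no
  /0 0.0.0.0: MATCH
Selected: next-hop 125.108.126.136 via eth2 (matched /17)


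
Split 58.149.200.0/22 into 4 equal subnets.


New prefix = 22 + 2 = 24
Each subnet has 256 addresses
  58.149.200.0/24
  58.149.201.0/24
  58.149.202.0/24
  58.149.203.0/24
Subnets: 58.149.200.0/24, 58.149.201.0/24, 58.149.202.0/24, 58.149.203.0/24


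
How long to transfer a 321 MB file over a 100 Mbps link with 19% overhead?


Effective throughput = 100 * (1 - 19/100) = 81 Mbps
File size in Mb = 321 * 8 = 2568 Mb
Time = 2568 / 81
Time = 31.7037 seconds


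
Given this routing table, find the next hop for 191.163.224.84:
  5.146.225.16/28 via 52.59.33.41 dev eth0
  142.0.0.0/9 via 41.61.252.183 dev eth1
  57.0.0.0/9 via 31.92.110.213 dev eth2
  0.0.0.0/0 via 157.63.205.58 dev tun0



Longest prefix match for 191.163.224.84:
  /28 5.146.225.16: no
  /9 142.0.0.0: no
  /9 57.0.0.0: no
  /0 0.0.0.0: MATCH
Selected: next-hop 157.63.205.58 via tun0 (matched /0)


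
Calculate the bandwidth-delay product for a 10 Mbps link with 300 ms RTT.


BDP = bandwidth * RTT
= 10 Mbps * 300 ms
= 10 * 1e6 * 300 / 1000 bits
= 3000000 bits
= 375000 bytes
= 366.2109 KB
BDP = 3000000 bits (375000 bytes)


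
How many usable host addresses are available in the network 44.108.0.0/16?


Host bits = 32 - 16 = 16
Total addresses = 2^16 = 65536
Usable = total - 2 (network and broadcast)
Usable hosts: 65534


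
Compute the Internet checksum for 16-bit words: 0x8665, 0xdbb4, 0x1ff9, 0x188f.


Sum all words (with carry folding):
+ 0x8665 = 0x8665
+ 0xdbb4 = 0x621a
+ 0x1ff9 = 0x8213
+ 0x188f = 0x9aa2
One's complement: ~0x9aa2
Checksum = 0x655d


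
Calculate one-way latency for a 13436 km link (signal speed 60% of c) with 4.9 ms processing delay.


Speed = 0.6 * 3e5 km/s = 180000 km/s
Propagation delay = 13436 / 180000 = 0.0746 s = 74.6444 ms
Processing delay = 4.9 ms
Total one-way latency = 79.5444 ms


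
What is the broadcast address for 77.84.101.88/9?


Network: 77.0.0.0/9
Host bits = 23
Set all host bits to 1:
Broadcast: 77.127.255.255


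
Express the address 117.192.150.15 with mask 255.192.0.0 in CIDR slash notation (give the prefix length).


Binary: 11111111.11000000.00000000.00000000
Count leading 1s
Prefix: /10


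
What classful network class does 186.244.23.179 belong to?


First octet: 186
Binary: 10111010
10xxxxxx -> Class B (128-191)
Class B, default mask 255.255.0.0 (/16)


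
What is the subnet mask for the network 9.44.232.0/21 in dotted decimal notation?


/21 means 21 network bits, 11 host bits
Binary: 11111111111111111111100000000000
Mask: 255.255.248.0


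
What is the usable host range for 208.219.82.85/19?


Network: 208.219.64.0
Broadcast: 208.219.95.255
First usable = network + 1
Last usable = broadcast - 1
Range: 208.219.64.1 to 208.219.95.254


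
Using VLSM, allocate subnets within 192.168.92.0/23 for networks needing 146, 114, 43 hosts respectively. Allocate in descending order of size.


146 hosts -> /24 (254 usable): 192.168.92.0/24
114 hosts -> /25 (126 usable): 192.168.93.0/25
43 hosts -> /26 (62 usable): 192.168.93.128/26
Allocation: 192.168.92.0/24 (146 hosts, 254 usable); 192.168.93.0/25 (114 hosts, 126 usable); 192.168.93.128/26 (43 hosts, 62 usable)


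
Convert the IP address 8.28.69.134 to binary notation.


8 = 00001000
28 = 00011100
69 = 01000101
134 = 10000110
Binary: 00001000.00011100.01000101.10000110


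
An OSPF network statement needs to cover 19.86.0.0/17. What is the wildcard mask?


Subnet mask: 255.255.128.0
Wildcard = 255.255.255.255 - subnet mask
255 - 255 = 0
255 - 255 = 0
255 - 128 = 127
255 - 0 = 255
Wildcard: 0.0.127.255


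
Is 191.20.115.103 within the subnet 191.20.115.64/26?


Subnet network: 191.20.115.64
Test IP AND mask: 191.20.115.64
Yes, 191.20.115.103 is in 191.20.115.64/26


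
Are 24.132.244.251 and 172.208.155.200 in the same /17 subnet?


Mask: 255.255.128.0
24.132.244.251 AND mask = 24.132.128.0
172.208.155.200 AND mask = 172.208.128.0
No, different subnets (24.132.128.0 vs 172.208.128.0)


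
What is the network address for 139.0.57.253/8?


IP:   10001011.00000000.00111001.11111101
Mask: 11111111.00000000.00000000.00000000
AND operation:
Net:  10001011.00000000.00000000.00000000
Network: 139.0.0.0/8


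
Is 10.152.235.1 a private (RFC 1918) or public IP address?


RFC 1918 private ranges:
  10.0.0.0/8 (10.0.0.0 - 10.255.255.255)
  172.16.0.0/12 (172.16.0.0 - 172.31.255.255)
  192.168.0.0/16 (192.168.0.0 - 192.168.255.255)
Private (in 10.0.0.0/8)


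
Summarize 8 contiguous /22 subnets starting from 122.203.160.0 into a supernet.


Original prefix: /22
Number of subnets: 8 = 2^3
New prefix = 22 - 3 = 19
Supernet: 122.203.160.0/19


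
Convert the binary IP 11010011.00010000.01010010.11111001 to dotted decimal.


11010011 = 211
00010000 = 16
01010010 = 82
11111001 = 249
IP: 211.16.82.249


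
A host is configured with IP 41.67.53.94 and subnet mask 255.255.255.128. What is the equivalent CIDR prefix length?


Binary: 11111111.11111111.11111111.10000000
Count leading 1s
Prefix: /25


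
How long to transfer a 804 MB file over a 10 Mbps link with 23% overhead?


Effective throughput = 10 * (1 - 23/100) = 7.7 Mbps
File size in Mb = 804 * 8 = 6432 Mb
Time = 6432 / 7.7
Time = 835.3247 seconds


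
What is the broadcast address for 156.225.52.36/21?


Network: 156.225.48.0/21
Host bits = 11
Set all host bits to 1:
Broadcast: 156.225.55.255


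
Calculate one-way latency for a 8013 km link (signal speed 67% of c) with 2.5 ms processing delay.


Speed = 0.67 * 3e5 km/s = 201000 km/s
Propagation delay = 8013 / 201000 = 0.0399 s = 39.8657 ms
Processing delay = 2.5 ms
Total one-way latency = 42.3657 ms


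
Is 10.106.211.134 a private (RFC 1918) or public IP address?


RFC 1918 private ranges:
  10.0.0.0/8 (10.0.0.0 - 10.255.255.255)
  172.16.0.0/12 (172.16.0.0 - 172.31.255.255)
  192.168.0.0/16 (192.168.0.0 - 192.168.255.255)
Private (in 10.0.0.0/8)


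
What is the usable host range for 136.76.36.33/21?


Network: 136.76.32.0
Broadcast: 136.76.39.255
First usable = network + 1
Last usable = broadcast - 1
Range: 136.76.32.1 to 136.76.39.254


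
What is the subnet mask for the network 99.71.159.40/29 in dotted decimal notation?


/29 means 29 network bits, 3 host bits
Binary: 11111111111111111111111111111000
Mask: 255.255.255.248


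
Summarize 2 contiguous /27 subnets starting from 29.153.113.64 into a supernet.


Original prefix: /27
Number of subnets: 2 = 2^1
New prefix = 27 - 1 = 26
Supernet: 29.153.113.64/26


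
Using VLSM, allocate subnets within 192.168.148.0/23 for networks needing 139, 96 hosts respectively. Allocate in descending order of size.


139 hosts -> /24 (254 usable): 192.168.148.0/24
96 hosts -> /25 (126 usable): 192.168.149.0/25
Allocation: 192.168.148.0/24 (139 hosts, 254 usable); 192.168.149.0/25 (96 hosts, 126 usable)


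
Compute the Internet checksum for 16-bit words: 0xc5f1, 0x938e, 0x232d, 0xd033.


Sum all words (with carry folding):
+ 0xc5f1 = 0xc5f1
+ 0x938e = 0x5980
+ 0x232d = 0x7cad
+ 0xd033 = 0x4ce1
One's complement: ~0x4ce1
Checksum = 0xb31e


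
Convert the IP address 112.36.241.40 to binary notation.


112 = 01110000
36 = 00100100
241 = 11110001
40 = 00101000
Binary: 01110000.00100100.11110001.00101000


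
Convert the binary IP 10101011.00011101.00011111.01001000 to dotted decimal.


10101011 = 171
00011101 = 29
00011111 = 31
01001000 = 72
IP: 171.29.31.72


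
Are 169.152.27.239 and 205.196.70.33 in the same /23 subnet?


Mask: 255.255.254.0
169.152.27.239 AND mask = 169.152.26.0
205.196.70.33 AND mask = 205.196.70.0
No, different subnets (169.152.26.0 vs 205.196.70.0)


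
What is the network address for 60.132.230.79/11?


IP:   00111100.10000100.11100110.01001111
Mask: 11111111.11100000.00000000.00000000
AND operation:
Net:  00111100.10000000.00000000.00000000
Network: 60.128.0.0/11


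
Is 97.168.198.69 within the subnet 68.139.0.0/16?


Subnet network: 68.139.0.0
Test IP AND mask: 97.168.0.0
No, 97.168.198.69 is not in 68.139.0.0/16


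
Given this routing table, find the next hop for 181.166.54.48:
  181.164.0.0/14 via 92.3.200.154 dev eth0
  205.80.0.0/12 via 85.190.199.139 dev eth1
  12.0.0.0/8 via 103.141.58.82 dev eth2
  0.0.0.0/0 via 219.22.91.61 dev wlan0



Longest prefix match for 181.166.54.48:
  /14 181.164.0.0: MATCH
  /12 205.80.0.0: no
  /8 12.0.0.0: no
  /0 0.0.0.0: MATCH
Selected: next-hop 92.3.200.154 via eth0 (matched /14)


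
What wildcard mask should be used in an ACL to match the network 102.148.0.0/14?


Subnet mask: 255.252.0.0
Wildcard = 255.255.255.255 - subnet mask
255 - 255 = 0
255 - 252 = 3
255 - 0 = 255
255 - 0 = 255
Wildcard: 0.3.255.255


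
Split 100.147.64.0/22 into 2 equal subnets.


New prefix = 22 + 1 = 23
Each subnet has 512 addresses
  100.147.64.0/23
  100.147.66.0/23
Subnets: 100.147.64.0/23, 100.147.66.0/23


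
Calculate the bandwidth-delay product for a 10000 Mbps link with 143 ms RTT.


BDP = bandwidth * RTT
= 10000 Mbps * 143 ms
= 10000 * 1e6 * 143 / 1000 bits
= 1430000000 bits
= 178750000 bytes
= 174560.5469 KB
BDP = 1430000000 bits (178750000 bytes)


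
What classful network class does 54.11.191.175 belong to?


First octet: 54
Binary: 00110110
0xxxxxxx -> Class A (1-126)
Class A, default mask 255.0.0.0 (/8)


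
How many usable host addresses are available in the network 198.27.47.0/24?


Host bits = 32 - 24 = 8
Total addresses = 2^8 = 256
Usable = total - 2 (network and broadcast)
Usable hosts: 254


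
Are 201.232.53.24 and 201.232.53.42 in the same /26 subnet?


Mask: 255.255.255.192
201.232.53.24 AND mask = 201.232.53.0
201.232.53.42 AND mask = 201.232.53.0
Yes, same subnet (201.232.53.0)


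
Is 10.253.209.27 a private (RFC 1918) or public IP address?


RFC 1918 private ranges:
  10.0.0.0/8 (10.0.0.0 - 10.255.255.255)
  172.16.0.0/12 (172.16.0.0 - 172.31.255.255)
  192.168.0.0/16 (192.168.0.0 - 192.168.255.255)
Private (in 10.0.0.0/8)


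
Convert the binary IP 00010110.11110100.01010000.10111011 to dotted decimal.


00010110 = 22
11110100 = 244
01010000 = 80
10111011 = 187
IP: 22.244.80.187


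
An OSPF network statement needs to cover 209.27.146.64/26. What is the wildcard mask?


Subnet mask: 255.255.255.192
Wildcard = 255.255.255.255 - subnet mask
255 - 255 = 0
255 - 255 = 0
255 - 255 = 0
255 - 192 = 63
Wildcard: 0.0.0.63


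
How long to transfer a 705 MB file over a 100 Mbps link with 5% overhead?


Effective throughput = 100 * (1 - 5/100) = 95 Mbps
File size in Mb = 705 * 8 = 5640 Mb
Time = 5640 / 95
Time = 59.3684 seconds


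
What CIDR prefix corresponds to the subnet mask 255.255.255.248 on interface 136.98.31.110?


Binary: 11111111.11111111.11111111.11111000
Count leading 1s
Prefix: /29


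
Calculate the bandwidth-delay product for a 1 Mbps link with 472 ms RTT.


BDP = bandwidth * RTT
= 1 Mbps * 472 ms
= 1 * 1e6 * 472 / 1000 bits
= 472000 bits
= 59000 bytes
= 57.6172 KB
BDP = 472000 bits (59000 bytes)


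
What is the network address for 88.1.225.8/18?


IP:   01011000.00000001.11100001.00001000
Mask: 11111111.11111111.11000000.00000000
AND operation:
Net:  01011000.00000001.11000000.00000000
Network: 88.1.192.0/18


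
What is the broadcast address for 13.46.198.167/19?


Network: 13.46.192.0/19
Host bits = 13
Set all host bits to 1:
Broadcast: 13.46.223.255


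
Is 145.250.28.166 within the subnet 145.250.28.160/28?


Subnet network: 145.250.28.160
Test IP AND mask: 145.250.28.160
Yes, 145.250.28.166 is in 145.250.28.160/28


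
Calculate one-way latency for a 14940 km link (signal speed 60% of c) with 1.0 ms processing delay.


Speed = 0.6 * 3e5 km/s = 180000 km/s
Propagation delay = 14940 / 180000 = 0.083 s = 83 ms
Processing delay = 1.0 ms
Total one-way latency = 84 ms


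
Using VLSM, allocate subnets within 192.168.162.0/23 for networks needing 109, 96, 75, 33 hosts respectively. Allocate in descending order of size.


109 hosts -> /25 (126 usable): 192.168.162.0/25
96 hosts -> /25 (126 usable): 192.168.162.128/25
75 hosts -> /25 (126 usable): 192.168.163.0/25
33 hosts -> /26 (62 usable): 192.168.163.128/26
Allocation: 192.168.162.0/25 (109 hosts, 126 usable); 192.168.162.128/25 (96 hosts, 126 usable); 192.168.163.0/25 (75 hosts, 126 usable); 192.168.163.128/26 (33 hosts, 62 usable)


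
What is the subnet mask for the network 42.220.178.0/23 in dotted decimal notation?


/23 means 23 network bits, 9 host bits
Binary: 11111111111111111111111000000000
Mask: 255.255.254.0


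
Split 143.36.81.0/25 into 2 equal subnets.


New prefix = 25 + 1 = 26
Each subnet has 64 addresses
  143.36.81.0/26
  143.36.81.64/26
Subnets: 143.36.81.0/26, 143.36.81.64/26


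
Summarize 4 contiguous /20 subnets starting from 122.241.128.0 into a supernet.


Original prefix: /20
Number of subnets: 4 = 2^2
New prefix = 20 - 2 = 18
Supernet: 122.241.128.0/18


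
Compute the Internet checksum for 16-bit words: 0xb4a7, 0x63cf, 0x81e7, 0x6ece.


Sum all words (with carry folding):
+ 0xb4a7 = 0xb4a7
+ 0x63cf = 0x1877
+ 0x81e7 = 0x9a5e
+ 0x6ece = 0x092d
One's complement: ~0x092d
Checksum = 0xf6d2


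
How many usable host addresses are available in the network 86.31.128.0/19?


Host bits = 32 - 19 = 13
Total addresses = 2^13 = 8192
Usable = total - 2 (network and broadcast)
Usable hosts: 8190


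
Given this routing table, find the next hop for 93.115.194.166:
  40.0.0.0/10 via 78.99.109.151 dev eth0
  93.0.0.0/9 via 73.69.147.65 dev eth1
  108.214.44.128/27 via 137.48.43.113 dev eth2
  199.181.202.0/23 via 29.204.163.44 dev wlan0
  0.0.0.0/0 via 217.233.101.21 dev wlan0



Longest prefix match for 93.115.194.166:
  /10 40.0.0.0: no
  /9 93.0.0.0: MATCH
  /27 108.214.44.128: no
  /23 199.181.202.0: no
  /0 0.0.0.0: MATCH
Selected: next-hop 73.69.147.65 via eth1 (matched /9)


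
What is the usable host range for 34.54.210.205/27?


Network: 34.54.210.192
Broadcast: 34.54.210.223
First usable = network + 1
Last usable = broadcast - 1
Range: 34.54.210.193 to 34.54.210.222


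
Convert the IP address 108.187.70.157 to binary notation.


108 = 01101100
187 = 10111011
70 = 01000110
157 = 10011101
Binary: 01101100.10111011.01000110.10011101


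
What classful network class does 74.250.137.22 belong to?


First octet: 74
Binary: 01001010
0xxxxxxx -> Class A (1-126)
Class A, default mask 255.0.0.0 (/8)


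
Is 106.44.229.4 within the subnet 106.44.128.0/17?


Subnet network: 106.44.128.0
Test IP AND mask: 106.44.128.0
Yes, 106.44.229.4 is in 106.44.128.0/17


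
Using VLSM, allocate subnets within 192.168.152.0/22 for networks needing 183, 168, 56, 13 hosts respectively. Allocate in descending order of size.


183 hosts -> /24 (254 usable): 192.168.152.0/24
168 hosts -> /24 (254 usable): 192.168.153.0/24
56 hosts -> /26 (62 usable): 192.168.154.0/26
13 hosts -> /28 (14 usable): 192.168.154.64/28
Allocation: 192.168.152.0/24 (183 hosts, 254 usable); 192.168.153.0/24 (168 hosts, 254 usable); 192.168.154.0/26 (56 hosts, 62 usable); 192.168.154.64/28 (13 hosts, 14 usable)


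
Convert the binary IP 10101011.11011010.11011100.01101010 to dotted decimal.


10101011 = 171
11011010 = 218
11011100 = 220
01101010 = 106
IP: 171.218.220.106


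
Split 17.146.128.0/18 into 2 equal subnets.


New prefix = 18 + 1 = 19
Each subnet has 8192 addresses
  17.146.128.0/19
  17.146.160.0/19
Subnets: 17.146.128.0/19, 17.146.160.0/19


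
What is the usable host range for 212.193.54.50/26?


Network: 212.193.54.0
Broadcast: 212.193.54.63
First usable = network + 1
Last usable = broadcast - 1
Range: 212.193.54.1 to 212.193.54.62


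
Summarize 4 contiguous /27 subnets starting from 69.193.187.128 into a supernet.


Original prefix: /27
Number of subnets: 4 = 2^2
New prefix = 27 - 2 = 25
Supernet: 69.193.187.128/25


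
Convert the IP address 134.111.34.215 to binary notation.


134 = 10000110
111 = 01101111
34 = 00100010
215 = 11010111
Binary: 10000110.01101111.00100010.11010111


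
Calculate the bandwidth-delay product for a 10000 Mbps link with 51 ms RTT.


BDP = bandwidth * RTT
= 10000 Mbps * 51 ms
= 10000 * 1e6 * 51 / 1000 bits
= 510000000 bits
= 63750000 bytes
= 62255.8594 KB
BDP = 510000000 bits (63750000 bytes)


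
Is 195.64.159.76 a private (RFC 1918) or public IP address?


RFC 1918 private ranges:
  10.0.0.0/8 (10.0.0.0 - 10.255.255.255)
  172.16.0.0/12 (172.16.0.0 - 172.31.255.255)
  192.168.0.0/16 (192.168.0.0 - 192.168.255.255)
Public (not in any RFC 1918 range)


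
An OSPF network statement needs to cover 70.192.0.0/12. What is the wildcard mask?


Subnet mask: 255.240.0.0
Wildcard = 255.255.255.255 - subnet mask
255 - 255 = 0
255 - 240 = 15
255 - 0 = 255
255 - 0 = 255
Wildcard: 0.15.255.255


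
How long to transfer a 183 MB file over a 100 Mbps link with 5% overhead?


Effective throughput = 100 * (1 - 5/100) = 95 Mbps
File size in Mb = 183 * 8 = 1464 Mb
Time = 1464 / 95
Time = 15.4105 seconds


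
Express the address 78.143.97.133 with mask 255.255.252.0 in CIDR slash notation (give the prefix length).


Binary: 11111111.11111111.11111100.00000000
Count leading 1s
Prefix: /22


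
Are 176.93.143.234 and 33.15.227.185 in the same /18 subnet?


Mask: 255.255.192.0
176.93.143.234 AND mask = 176.93.128.0
33.15.227.185 AND mask = 33.15.192.0
No, different subnets (176.93.128.0 vs 33.15.192.0)


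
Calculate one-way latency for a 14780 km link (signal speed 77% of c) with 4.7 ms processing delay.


Speed = 0.77 * 3e5 km/s = 231000 km/s
Propagation delay = 14780 / 231000 = 0.064 s = 63.9827 ms
Processing delay = 4.7 ms
Total one-way latency = 68.6827 ms


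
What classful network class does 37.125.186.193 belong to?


First octet: 37
Binary: 00100101
0xxxxxxx -> Class A (1-126)
Class A, default mask 255.0.0.0 (/8)


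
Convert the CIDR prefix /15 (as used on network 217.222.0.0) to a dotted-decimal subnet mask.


/15 means 15 network bits, 17 host bits
Binary: 11111111111111100000000000000000
Mask: 255.254.0.0


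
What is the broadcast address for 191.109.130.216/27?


Network: 191.109.130.192/27
Host bits = 5
Set all host bits to 1:
Broadcast: 191.109.130.223


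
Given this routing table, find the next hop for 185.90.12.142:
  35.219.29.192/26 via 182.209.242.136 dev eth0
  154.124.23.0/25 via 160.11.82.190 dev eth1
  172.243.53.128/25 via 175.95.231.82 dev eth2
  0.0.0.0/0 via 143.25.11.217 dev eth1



Longest prefix match for 185.90.12.142:
  /26 35.219.29.192: no
  /25 154.124.23.0: no
  /25 172.243.53.128: no
  /0 0.0.0.0: MATCH
Selected: next-hop 143.25.11.217 via eth1 (matched /0)


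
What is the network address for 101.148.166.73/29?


IP:   01100101.10010100.10100110.01001001
Mask: 11111111.11111111.11111111.11111000
AND operation:
Net:  01100101.10010100.10100110.01001000
Network: 101.148.166.72/29


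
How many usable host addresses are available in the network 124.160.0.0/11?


Host bits = 32 - 11 = 21
Total addresses = 2^21 = 2097152
Usable = total - 2 (network and broadcast)
Usable hosts: 2097150


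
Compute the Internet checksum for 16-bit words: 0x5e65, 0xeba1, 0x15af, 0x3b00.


Sum all words (with carry folding):
+ 0x5e65 = 0x5e65
+ 0xeba1 = 0x4a07
+ 0x15af = 0x5fb6
+ 0x3b00 = 0x9ab6
One's complement: ~0x9ab6
Checksum = 0x6549


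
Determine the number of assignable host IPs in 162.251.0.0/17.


Host bits = 32 - 17 = 15
Total addresses = 2^15 = 32768
Usable = total - 2 (network and broadcast)
Usable hosts: 32766


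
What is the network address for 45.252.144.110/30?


IP:   00101101.11111100.10010000.01101110
Mask: 11111111.11111111.11111111.11111100
AND operation:
Net:  00101101.11111100.10010000.01101100
Network: 45.252.144.108/30


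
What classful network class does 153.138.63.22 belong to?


First octet: 153
Binary: 10011001
10xxxxxx -> Class B (128-191)
Class B, default mask 255.255.0.0 (/16)


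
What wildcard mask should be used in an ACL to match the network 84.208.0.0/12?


Subnet mask: 255.240.0.0
Wildcard = 255.255.255.255 - subnet mask
255 - 255 = 0
255 - 240 = 15
255 - 0 = 255
255 - 0 = 255
Wildcard: 0.15.255.255


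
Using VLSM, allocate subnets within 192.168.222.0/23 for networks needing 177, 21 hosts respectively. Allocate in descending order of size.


177 hosts -> /24 (254 usable): 192.168.222.0/24
21 hosts -> /27 (30 usable): 192.168.223.0/27
Allocation: 192.168.222.0/24 (177 hosts, 254 usable); 192.168.223.0/27 (21 hosts, 30 usable)


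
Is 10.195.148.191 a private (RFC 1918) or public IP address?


RFC 1918 private ranges:
  10.0.0.0/8 (10.0.0.0 - 10.255.255.255)
  172.16.0.0/12 (172.16.0.0 - 172.31.255.255)
  192.168.0.0/16 (192.168.0.0 - 192.168.255.255)
Private (in 10.0.0.0/8)


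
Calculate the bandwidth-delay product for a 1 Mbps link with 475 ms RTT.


BDP = bandwidth * RTT
= 1 Mbps * 475 ms
= 1 * 1e6 * 475 / 1000 bits
= 475000 bits
= 59375 bytes
= 57.9834 KB
BDP = 475000 bits (59375 bytes)


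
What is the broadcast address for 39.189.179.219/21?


Network: 39.189.176.0/21
Host bits = 11
Set all host bits to 1:
Broadcast: 39.189.183.255


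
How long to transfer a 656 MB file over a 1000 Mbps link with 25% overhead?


Effective throughput = 1000 * (1 - 25/100) = 750 Mbps
File size in Mb = 656 * 8 = 5248 Mb
Time = 5248 / 750
Time = 6.9973 seconds


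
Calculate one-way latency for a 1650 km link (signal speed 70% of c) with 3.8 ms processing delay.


Speed = 0.7 * 3e5 km/s = 210000 km/s
Propagation delay = 1650 / 210000 = 0.0079 s = 7.8571 ms
Processing delay = 3.8 ms
Total one-way latency = 11.6571 ms


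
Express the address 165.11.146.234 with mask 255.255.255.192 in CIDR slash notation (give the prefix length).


Binary: 11111111.11111111.11111111.11000000
Count leading 1s
Prefix: /26


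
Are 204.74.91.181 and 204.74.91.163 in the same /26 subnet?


Mask: 255.255.255.192
204.74.91.181 AND mask = 204.74.91.128
204.74.91.163 AND mask = 204.74.91.128
Yes, same subnet (204.74.91.128)


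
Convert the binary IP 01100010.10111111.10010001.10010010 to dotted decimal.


01100010 = 98
10111111 = 191
10010001 = 145
10010010 = 146
IP: 98.191.145.146


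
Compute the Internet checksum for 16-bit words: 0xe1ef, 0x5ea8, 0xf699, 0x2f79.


Sum all words (with carry folding):
+ 0xe1ef = 0xe1ef
+ 0x5ea8 = 0x4098
+ 0xf699 = 0x3732
+ 0x2f79 = 0x66ab
One's complement: ~0x66ab
Checksum = 0x9954


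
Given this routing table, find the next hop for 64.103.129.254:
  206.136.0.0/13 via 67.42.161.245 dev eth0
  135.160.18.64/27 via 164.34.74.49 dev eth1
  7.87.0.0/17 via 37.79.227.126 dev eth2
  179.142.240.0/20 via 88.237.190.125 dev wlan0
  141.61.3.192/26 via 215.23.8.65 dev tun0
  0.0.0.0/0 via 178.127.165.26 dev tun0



Longest prefix match for 64.103.129.254:
  /13 206.136.0.0: no
  /27 135.160.18.64: no
  /17 7.87.0.0: no
  /20 179.142.240.0: no
  /26 141.61.3.192: no
  /0 0.0.0.0: MATCH
Selected: next-hop 178.127.165.26 via tun0 (matched /0)


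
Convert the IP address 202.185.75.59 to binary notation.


202 = 11001010
185 = 10111001
75 = 01001011
59 = 00111011
Binary: 11001010.10111001.01001011.00111011


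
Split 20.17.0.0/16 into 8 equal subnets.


New prefix = 16 + 3 = 19
Each subnet has 8192 addresses
  20.17.0.0/19
  20.17.32.0/19
  20.17.64.0/19
  20.17.96.0/19
  20.17.128.0/19
  20.17.160.0/19
  20.17.192.0/19
  20.17.224.0/19
Subnets: 20.17.0.0/19, 20.17.32.0/19, 20.17.64.0/19, 20.17.96.0/19, 20.17.128.0/19, 20.17.160.0/19, 20.17.192.0/19, 20.17.224.0/19


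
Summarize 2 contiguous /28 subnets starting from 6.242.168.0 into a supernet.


Original prefix: /28
Number of subnets: 2 = 2^1
New prefix = 28 - 1 = 27
Supernet: 6.242.168.0/27


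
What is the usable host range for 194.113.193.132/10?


Network: 194.64.0.0
Broadcast: 194.127.255.255
First usable = network + 1
Last usable = broadcast - 1
Range: 194.64.0.1 to 194.127.255.254


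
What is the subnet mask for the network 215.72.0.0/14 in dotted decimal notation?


/14 means 14 network bits, 18 host bits
Binary: 11111111111111000000000000000000
Mask: 255.252.0.0


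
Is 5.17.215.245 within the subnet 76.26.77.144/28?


Subnet network: 76.26.77.144
Test IP AND mask: 5.17.215.240
No, 5.17.215.245 is not in 76.26.77.144/28


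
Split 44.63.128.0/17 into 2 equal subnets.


New prefix = 17 + 1 = 18
Each subnet has 16384 addresses
  44.63.128.0/18
  44.63.192.0/18
Subnets: 44.63.128.0/18, 44.63.192.0/18


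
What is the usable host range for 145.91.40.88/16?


Network: 145.91.0.0
Broadcast: 145.91.255.255
First usable = network + 1
Last usable = broadcast - 1
Range: 145.91.0.1 to 145.91.255.254


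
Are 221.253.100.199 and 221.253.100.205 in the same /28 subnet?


Mask: 255.255.255.240
221.253.100.199 AND mask = 221.253.100.192
221.253.100.205 AND mask = 221.253.100.192
Yes, same subnet (221.253.100.192)


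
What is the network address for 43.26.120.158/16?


IP:   00101011.00011010.01111000.10011110
Mask: 11111111.11111111.00000000.00000000
AND operation:
Net:  00101011.00011010.00000000.00000000
Network: 43.26.0.0/16


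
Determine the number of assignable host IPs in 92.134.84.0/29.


Host bits = 32 - 29 = 3
Total addresses = 2^3 = 8
Usable = total - 2 (network and broadcast)
Usable hosts: 6


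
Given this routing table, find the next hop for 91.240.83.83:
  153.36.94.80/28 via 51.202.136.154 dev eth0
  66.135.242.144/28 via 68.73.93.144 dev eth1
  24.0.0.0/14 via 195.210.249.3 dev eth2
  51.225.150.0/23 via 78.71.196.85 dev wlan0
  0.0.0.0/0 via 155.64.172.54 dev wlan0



Longest prefix match for 91.240.83.83:
  /28 153.36.94.80: no
  /28 66.135.242.144: no
  /14 24.0.0.0: no
  /23 51.225.150.0: no
  /0 0.0.0.0: MATCH
Selected: next-hop 155.64.172.54 via wlan0 (matched /0)
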